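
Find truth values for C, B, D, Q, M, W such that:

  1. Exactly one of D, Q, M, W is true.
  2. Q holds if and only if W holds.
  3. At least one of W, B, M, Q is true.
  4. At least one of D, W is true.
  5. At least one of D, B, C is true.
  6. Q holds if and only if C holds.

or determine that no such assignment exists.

C = False, B = True, D = True, Q = False, M = False, W = False

  (1) {D, Q, M, W}: 1 true — exactly one ✓
  (2) Q=F, W=F — same ✓
  (3) {W, B, M, Q}: 1 true — at least one ✓
  (4) {D, W}: 1 true — at least one ✓
  (5) {D, B, C}: 2 true — at least one ✓
  (6) Q=F, C=F — same ✓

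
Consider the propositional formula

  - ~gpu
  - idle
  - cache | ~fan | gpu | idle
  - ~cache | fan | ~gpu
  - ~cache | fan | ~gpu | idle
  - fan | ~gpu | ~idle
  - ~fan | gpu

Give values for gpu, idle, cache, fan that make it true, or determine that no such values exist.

gpu: False, idle: True, cache: True, fan: False

Unit clause (~gpu) forces gpu = False.
Unit clause (idle) forces idle = True.
In (~fan | gpu) only ~fan is left, so fan = False.
Set cache = True.
Check each clause:
  (~gpu): ~gpu holds.
  (idle): idle holds.
  (cache | ~fan | gpu | idle): cache holds.
  (~cache | fan | ~gpu): ~gpu holds.
  (~cache | fan | ~gpu | idle): ~gpu holds.
  (fan | ~gpu | ~idle): ~gpu holds.
  (~fan | gpu): ~fan holds.
All clauses satisfied.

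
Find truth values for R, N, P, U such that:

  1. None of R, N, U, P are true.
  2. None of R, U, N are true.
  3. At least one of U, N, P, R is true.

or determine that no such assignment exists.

Unsatisfiable — no assignment works.

Case R = True:
  Constraint (1) is violated (R=T) — contradiction.
Case R = False:
  (1) forces N = False.
  (1) forces U = False.
  (1) forces P = False.
  Constraint (3) is violated (U=F, N=F, P=F, R=F) — contradiction.
Both cases fail — unsatisfiable.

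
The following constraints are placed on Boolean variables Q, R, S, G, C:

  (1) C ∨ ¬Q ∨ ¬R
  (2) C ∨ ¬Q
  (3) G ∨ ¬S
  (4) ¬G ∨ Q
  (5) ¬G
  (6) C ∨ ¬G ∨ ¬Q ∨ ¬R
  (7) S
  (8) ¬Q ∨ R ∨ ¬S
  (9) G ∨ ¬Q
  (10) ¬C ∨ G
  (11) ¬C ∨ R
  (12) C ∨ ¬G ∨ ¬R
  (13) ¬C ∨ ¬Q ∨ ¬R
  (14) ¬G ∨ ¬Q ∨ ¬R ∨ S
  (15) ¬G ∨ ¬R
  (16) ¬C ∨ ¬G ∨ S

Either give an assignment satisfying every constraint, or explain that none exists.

Unsatisfiable

Case S = True:
  (G ∨ ¬S) forces G = True.
  Clause (¬G) is falsified — contradiction.
Case S = False:
  Clause (S) is falsified — contradiction.
Both cases fail, so the formula is unsatisfiable.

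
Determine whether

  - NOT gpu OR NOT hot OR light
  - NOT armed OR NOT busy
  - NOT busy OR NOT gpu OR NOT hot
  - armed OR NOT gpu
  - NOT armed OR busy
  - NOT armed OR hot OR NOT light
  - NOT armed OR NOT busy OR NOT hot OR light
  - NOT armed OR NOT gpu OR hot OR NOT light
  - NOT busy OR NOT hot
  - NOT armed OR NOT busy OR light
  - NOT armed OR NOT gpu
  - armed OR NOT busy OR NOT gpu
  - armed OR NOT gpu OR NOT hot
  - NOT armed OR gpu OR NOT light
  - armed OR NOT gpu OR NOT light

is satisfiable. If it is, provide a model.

gpu = False; armed = False; light = True; hot = False; busy = False

Try gpu = True:
  (armed OR NOT gpu) forces armed = True.
  clause (NOT armed OR NOT gpu) is falsified — backtrack.
So gpu = False.
Try armed = True:
  (NOT armed OR NOT busy) forces busy = False.
  clause (NOT armed OR busy) is falsified — backtrack.
So armed = False.
Set light = True.
Set hot = False.
Set busy = False.
All clauses satisfied.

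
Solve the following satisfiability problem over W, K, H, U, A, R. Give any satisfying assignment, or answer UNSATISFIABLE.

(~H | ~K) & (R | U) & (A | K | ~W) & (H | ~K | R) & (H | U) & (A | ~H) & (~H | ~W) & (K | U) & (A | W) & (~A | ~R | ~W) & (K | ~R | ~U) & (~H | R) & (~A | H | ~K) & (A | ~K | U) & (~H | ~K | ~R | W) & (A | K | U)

W = True, K = False, H = False, U = True, A = True, R = False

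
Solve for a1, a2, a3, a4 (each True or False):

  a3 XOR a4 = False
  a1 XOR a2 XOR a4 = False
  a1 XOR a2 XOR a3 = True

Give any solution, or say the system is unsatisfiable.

No satisfying assignment exists.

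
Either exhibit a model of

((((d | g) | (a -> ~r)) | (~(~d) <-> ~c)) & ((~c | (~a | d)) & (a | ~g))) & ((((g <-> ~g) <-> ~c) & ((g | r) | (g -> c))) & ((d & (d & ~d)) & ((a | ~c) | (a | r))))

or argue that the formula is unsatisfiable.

Case d = True: the conjunct ~d is False.
Case d = False: the conjunct d is False.
Both cases fail — unsatisfiable.

Unsatisfiable — no assignment works.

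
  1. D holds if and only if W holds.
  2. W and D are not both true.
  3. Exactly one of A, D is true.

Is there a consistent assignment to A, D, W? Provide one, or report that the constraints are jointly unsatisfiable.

A: True; D: False; W: False

  (1) D=F, W=F — same ✓
  (2) W=F, D=F — not both ✓
  (3) {A, D}: 1 true — exactly one ✓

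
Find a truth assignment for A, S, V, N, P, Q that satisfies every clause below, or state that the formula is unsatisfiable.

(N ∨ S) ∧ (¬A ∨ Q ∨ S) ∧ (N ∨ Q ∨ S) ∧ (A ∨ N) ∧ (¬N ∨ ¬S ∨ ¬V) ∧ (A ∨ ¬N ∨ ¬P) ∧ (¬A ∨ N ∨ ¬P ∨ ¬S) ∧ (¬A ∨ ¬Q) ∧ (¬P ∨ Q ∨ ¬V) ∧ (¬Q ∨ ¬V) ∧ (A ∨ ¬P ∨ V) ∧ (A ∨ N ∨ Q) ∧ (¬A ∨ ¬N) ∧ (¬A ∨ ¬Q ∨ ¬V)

A=T, S=T, V=F, N=F, P=F, Q=F

Set A = True.
  then (¬A ∨ ¬Q) forces Q = False.
  then (¬A ∨ ¬N) forces N = False.
  then (N ∨ S) forces S = True.
  then (¬A ∨ N ∨ ¬P ∨ ¬S) forces P = False.
Set V = False.
All clauses satisfied.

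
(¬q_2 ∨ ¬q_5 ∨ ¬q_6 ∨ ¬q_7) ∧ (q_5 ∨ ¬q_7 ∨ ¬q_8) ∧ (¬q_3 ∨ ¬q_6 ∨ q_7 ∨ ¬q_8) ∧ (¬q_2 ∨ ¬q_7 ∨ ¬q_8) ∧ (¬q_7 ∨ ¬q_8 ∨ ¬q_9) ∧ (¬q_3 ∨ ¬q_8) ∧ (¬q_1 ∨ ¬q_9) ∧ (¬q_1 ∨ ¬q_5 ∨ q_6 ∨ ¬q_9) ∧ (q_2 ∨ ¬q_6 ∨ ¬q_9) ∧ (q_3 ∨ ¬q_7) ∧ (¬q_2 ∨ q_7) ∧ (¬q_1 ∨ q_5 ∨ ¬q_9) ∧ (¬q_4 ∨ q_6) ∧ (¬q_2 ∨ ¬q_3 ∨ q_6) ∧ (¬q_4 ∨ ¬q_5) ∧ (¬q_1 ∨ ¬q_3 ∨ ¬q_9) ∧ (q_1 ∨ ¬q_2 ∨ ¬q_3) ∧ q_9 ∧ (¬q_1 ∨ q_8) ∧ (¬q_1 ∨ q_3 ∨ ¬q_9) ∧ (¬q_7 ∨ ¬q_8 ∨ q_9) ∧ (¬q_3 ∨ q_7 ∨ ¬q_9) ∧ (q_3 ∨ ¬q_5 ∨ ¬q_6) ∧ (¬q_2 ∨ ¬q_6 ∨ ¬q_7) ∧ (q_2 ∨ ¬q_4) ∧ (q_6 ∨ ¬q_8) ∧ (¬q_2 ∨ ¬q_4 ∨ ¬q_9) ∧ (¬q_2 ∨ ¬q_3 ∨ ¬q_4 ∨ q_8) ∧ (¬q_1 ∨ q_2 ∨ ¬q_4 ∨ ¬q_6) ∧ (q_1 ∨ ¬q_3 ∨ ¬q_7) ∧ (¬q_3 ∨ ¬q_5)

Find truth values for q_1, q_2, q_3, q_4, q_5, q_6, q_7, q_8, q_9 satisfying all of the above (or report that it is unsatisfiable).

q_1=F, q_2=F, q_3=F, q_4=F, q_5=T, q_6=F, q_7=F, q_8=F, q_9=T

Unit clause (q_9) forces q_9 = True.
In (¬q_1 ∨ ¬q_9) only ¬q_1 is left, so q_1 = False.
Try q_2 = True:
  (¬q_2 ∨ q_7) forces q_7 = True.
  (¬q_2 ∨ ¬q_7 ∨ ¬q_8) forces q_8 = False.
  (q_3 ∨ ¬q_7) forces q_3 = True.
  clause (q_1 ∨ ¬q_2 ∨ ¬q_3) is falsified — backtrack.
So q_2 = False.
  then (q_2 ∨ ¬q_6 ∨ ¬q_9) forces q_6 = False.
  then (¬q_4 ∨ q_6) forces q_4 = False.
  then (q_6 ∨ ¬q_8) forces q_8 = False.
Try q_3 = True:
  (¬q_3 ∨ q_7 ∨ ¬q_9) forces q_7 = True.
  clause (q_1 ∨ ¬q_3 ∨ ¬q_7) is falsified — backtrack.
So q_3 = False.
  then (q_3 ∨ ¬q_7) forces q_7 = False.
Set q_5 = True.
All clauses satisfied.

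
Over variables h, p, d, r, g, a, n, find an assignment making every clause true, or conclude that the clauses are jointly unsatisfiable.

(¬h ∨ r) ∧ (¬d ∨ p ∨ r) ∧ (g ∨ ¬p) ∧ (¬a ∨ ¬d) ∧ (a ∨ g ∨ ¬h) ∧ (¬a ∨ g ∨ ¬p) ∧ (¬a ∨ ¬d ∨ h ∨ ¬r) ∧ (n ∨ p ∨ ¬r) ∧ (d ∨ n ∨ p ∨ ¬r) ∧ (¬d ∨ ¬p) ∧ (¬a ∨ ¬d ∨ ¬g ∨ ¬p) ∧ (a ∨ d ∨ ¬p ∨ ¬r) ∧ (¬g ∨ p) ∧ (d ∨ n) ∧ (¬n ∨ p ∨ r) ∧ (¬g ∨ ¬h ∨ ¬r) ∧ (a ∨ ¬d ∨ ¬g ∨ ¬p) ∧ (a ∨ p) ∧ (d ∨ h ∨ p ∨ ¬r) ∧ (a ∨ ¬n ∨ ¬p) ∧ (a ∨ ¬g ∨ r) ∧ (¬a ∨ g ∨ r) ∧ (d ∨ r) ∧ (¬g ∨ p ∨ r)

Set h = True.
  then (¬h ∨ r) forces r = True.
  then (¬g ∨ ¬h ∨ ¬r) forces g = False.
  then (g ∨ ¬p) forces p = False.
  then (a ∨ g ∨ ¬h) forces a = True.
  then (n ∨ p ∨ ¬r) forces n = True.
  then (¬a ∨ ¬d) forces d = False.
All clauses satisfied.

h = True, p = False, d = False, r = True, g = False, a = True, n = True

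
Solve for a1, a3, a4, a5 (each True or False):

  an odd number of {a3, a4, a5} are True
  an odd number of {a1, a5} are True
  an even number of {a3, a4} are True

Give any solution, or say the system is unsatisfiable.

a1 = False, a3 = True, a4 = True, a5 = True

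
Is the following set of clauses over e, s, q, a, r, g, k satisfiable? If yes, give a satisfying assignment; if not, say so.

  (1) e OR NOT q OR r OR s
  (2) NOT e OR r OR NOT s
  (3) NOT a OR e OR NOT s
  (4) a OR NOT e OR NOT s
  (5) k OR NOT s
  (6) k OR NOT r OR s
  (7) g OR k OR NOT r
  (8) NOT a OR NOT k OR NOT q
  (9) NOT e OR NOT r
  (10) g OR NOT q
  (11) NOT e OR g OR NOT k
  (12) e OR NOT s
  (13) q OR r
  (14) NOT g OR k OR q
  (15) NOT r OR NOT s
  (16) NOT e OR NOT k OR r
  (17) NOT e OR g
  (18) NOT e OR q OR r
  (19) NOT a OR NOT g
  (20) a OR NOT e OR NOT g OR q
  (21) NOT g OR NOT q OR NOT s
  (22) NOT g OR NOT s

Set e = True.
  then (NOT e OR NOT r) forces r = False.
  then (q OR r) forces q = True.
  then (NOT e OR NOT k OR r) forces k = False.
  then (NOT e OR g) forces g = True.
  then (NOT a OR NOT g) forces a = False.
  then (NOT g OR NOT q OR NOT s) forces s = False.
All clauses satisfied.

e=T, s=F, q=T, a=F, r=F, g=T, k=F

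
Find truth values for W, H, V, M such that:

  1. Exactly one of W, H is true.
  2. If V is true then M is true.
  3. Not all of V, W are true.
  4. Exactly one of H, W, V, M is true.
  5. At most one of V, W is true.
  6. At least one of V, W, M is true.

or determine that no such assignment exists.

W=T, H=F, V=F, M=F

  (1) {W, H}: 1 true — exactly one ✓
  (2) V=F ⇒ M: vacuous ✓
  (3) {V, W}: 1/2 true — not all ✓
  (4) {H, W, V, M}: 1 true — exactly one ✓
  (5) {V, W}: 1 true — at most one ✓
  (6) {V, W, M}: 1 true — at least one ✓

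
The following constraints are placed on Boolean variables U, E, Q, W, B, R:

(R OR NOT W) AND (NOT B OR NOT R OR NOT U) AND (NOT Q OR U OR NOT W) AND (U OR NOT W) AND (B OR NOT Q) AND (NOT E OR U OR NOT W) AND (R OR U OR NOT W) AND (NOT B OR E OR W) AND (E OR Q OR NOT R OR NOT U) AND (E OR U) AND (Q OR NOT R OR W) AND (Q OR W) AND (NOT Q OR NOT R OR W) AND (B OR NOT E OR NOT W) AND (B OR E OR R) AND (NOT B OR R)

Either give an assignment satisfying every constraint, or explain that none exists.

No satisfying assignment exists.

Case Q = True:
  (B OR NOT Q) forces B = True.
  (NOT B OR R) forces R = True.
  (NOT B OR NOT R OR NOT U) forces U = False.
  (NOT Q OR U OR NOT W) forces W = False.
  Clause (NOT Q OR NOT R OR W) is falsified — contradiction.
Case Q = False:
  (Q OR W) forces W = True.
  (R OR NOT W) forces R = True.
  (U OR NOT W) forces U = True.
  (NOT B OR NOT R OR NOT U) forces B = False.
  (E OR Q OR NOT R OR NOT U) forces E = True.
  Clause (B OR NOT E OR NOT W) is falsified — contradiction.
Both cases fail, so the formula is unsatisfiable.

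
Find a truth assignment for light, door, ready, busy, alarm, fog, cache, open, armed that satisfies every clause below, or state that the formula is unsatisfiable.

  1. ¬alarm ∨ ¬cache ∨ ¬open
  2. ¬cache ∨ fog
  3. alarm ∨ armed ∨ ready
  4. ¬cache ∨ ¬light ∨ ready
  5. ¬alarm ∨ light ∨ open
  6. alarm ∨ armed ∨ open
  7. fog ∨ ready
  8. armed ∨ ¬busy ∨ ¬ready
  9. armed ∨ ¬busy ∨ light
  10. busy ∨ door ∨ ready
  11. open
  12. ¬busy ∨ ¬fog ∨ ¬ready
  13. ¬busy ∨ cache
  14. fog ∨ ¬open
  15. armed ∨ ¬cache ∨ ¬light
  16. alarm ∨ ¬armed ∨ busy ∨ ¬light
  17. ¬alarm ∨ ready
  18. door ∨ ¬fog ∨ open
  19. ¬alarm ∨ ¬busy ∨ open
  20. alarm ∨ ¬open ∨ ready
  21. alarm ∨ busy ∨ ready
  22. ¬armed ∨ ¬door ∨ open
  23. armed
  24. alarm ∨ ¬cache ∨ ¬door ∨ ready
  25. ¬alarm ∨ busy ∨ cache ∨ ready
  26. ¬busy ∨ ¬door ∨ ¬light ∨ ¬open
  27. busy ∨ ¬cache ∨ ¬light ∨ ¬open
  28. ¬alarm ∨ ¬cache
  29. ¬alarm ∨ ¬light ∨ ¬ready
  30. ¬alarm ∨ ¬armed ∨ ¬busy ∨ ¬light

light: False, door: False, ready: True, busy: False, alarm: True, fog: True, cache: False, open: True, armed: True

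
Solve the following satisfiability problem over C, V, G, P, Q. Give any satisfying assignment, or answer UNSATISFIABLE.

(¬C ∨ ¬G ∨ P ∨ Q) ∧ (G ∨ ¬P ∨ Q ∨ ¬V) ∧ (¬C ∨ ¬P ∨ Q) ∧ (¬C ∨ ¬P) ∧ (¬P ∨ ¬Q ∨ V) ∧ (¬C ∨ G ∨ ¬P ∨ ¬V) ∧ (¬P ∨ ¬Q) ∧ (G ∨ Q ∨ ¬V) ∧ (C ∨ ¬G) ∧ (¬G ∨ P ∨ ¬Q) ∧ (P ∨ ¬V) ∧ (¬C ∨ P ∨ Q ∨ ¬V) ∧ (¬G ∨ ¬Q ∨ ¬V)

C=T; V=F; G=F; P=F; Q=T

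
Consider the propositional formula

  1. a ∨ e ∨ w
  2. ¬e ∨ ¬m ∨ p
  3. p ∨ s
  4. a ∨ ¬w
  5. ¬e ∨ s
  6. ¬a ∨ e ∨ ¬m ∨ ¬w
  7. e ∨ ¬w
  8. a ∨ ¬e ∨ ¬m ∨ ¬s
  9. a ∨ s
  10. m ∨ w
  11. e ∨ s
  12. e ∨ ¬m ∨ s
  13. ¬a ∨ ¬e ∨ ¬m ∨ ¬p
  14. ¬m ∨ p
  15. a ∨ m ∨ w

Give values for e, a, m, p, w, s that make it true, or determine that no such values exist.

e: False, a: True, m: True, p: True, w: False, s: True

Set e = False.
  then (e ∨ ¬w) forces w = False.
  then (m ∨ w) forces m = True.
  then (e ∨ s) forces s = True.
  then (¬m ∨ p) forces p = True.
  then (a ∨ e ∨ w) forces a = True.
All clauses satisfied.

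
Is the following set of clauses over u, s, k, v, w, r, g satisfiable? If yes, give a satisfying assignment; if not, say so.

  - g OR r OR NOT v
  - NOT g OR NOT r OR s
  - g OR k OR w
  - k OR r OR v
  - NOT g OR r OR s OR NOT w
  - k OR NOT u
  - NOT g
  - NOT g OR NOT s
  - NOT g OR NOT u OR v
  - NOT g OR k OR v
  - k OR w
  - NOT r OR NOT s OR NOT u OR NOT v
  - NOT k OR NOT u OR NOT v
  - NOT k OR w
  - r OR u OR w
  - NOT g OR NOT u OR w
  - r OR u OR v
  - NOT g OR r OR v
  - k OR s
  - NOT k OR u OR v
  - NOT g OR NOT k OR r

u: True, s: False, k: True, v: False, w: True, r: True, g: False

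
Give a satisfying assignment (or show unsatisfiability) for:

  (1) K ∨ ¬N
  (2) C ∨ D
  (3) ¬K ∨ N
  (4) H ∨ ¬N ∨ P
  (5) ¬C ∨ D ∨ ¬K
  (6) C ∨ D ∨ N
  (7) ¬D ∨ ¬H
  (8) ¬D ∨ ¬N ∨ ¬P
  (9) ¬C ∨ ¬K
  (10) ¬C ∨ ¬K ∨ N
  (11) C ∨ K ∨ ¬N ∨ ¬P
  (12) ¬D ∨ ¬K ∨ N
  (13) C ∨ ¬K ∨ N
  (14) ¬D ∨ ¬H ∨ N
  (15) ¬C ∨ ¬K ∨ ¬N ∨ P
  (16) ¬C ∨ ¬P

Set D = False.
  then (C ∨ D) forces C = True.
  then (¬C ∨ D ∨ ¬K) forces K = False.
  then (¬C ∨ ¬P) forces P = False.
  then (K ∨ ¬N) forces N = False.
Set H = False.
All clauses satisfied.

D = False, H = False, N = False, K = False, P = False, C = True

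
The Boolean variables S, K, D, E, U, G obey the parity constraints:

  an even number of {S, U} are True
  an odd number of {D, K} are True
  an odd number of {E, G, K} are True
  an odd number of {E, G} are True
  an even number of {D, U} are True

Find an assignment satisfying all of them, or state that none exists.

S = True; K = False; D = True; E = False; U = True; G = True

{S, U}: 2 true → even ✓
{D, K}: 1 true → odd ✓
{E, G, K}: 1 true → odd ✓
{E, G}: 1 true → odd ✓
{D, U}: 2 true → even ✓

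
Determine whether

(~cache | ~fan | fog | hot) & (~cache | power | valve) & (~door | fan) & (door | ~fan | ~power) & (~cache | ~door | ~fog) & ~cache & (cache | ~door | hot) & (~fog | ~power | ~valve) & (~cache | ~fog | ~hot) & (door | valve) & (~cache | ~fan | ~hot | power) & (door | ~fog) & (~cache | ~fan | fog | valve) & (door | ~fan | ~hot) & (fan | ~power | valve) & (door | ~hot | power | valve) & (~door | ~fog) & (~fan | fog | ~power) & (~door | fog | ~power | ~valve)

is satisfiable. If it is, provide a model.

cache: False, power: False, door: True, valve: True, fan: True, fog: False, hot: True

Unit clause (~cache) forces cache = False.
Set power = False.
Set door = True.
  then (~door | fan) forces fan = True.
  then (cache | ~door | hot) forces hot = True.
  then (~door | ~fog) forces fog = False.
Set valve = True.
All clauses satisfied.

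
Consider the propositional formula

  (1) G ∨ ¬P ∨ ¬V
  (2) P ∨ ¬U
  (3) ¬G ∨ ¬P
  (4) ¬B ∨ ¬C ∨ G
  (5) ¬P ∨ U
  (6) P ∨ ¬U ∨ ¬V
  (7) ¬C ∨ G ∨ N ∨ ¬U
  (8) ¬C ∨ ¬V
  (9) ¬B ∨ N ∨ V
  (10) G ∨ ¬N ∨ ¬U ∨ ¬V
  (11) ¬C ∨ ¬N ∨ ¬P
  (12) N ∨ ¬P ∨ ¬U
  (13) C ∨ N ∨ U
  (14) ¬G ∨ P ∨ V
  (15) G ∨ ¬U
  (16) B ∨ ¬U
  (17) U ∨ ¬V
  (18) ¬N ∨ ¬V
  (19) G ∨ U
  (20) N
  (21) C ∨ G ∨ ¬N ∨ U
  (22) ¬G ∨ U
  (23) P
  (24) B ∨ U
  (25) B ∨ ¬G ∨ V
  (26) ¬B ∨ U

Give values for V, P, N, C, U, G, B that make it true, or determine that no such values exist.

Unsatisfiable — no assignment works.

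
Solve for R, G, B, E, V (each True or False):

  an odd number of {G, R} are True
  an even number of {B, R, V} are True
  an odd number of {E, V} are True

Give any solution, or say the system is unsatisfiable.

R = False, G = True, B = True, E = False, V = True

{G, R}: 1 true → odd ✓
{B, R, V}: 2 true → even ✓
{E, V}: 1 true → odd ✓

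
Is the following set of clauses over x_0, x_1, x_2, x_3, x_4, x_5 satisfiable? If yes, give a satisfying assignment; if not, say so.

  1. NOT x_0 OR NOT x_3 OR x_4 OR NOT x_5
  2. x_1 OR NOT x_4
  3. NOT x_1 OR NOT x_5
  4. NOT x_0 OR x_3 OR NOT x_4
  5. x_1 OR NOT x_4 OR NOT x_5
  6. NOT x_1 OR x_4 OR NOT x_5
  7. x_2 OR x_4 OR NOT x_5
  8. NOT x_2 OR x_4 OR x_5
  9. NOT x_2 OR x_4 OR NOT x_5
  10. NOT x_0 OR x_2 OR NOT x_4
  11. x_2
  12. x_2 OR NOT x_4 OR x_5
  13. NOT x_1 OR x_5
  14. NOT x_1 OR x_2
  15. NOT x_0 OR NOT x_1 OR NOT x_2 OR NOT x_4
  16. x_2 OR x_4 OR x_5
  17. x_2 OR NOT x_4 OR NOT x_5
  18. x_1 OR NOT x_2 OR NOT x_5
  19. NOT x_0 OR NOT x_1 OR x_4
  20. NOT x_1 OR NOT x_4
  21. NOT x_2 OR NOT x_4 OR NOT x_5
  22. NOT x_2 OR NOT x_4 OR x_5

No satisfying assignment exists.

Case x_4 = True:
  (x_1 OR NOT x_4) forces x_1 = True.
  Clause (NOT x_1 OR NOT x_4) is falsified — contradiction.
Case x_4 = False:
  (x_2) forces x_2 = True.
  (NOT x_2 OR x_4 OR x_5) forces x_5 = True.
  Clause (NOT x_2 OR x_4 OR NOT x_5) is falsified — contradiction.
Both cases fail, so the formula is unsatisfiable.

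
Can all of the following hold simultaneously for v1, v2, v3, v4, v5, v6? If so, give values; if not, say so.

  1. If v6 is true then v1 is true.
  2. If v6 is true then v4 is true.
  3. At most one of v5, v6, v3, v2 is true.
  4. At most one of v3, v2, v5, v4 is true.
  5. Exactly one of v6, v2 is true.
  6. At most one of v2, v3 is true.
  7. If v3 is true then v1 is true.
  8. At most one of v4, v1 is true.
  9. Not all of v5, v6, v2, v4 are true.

v1: False, v2: True, v3: False, v4: False, v5: False, v6: False

  (1) v6=F ⇒ v1: vacuous ✓
  (2) v6=F ⇒ v4: vacuous ✓
  (3) {v5, v6, v3, v2}: 1 true — at most one ✓
  (4) {v3, v2, v5, v4}: 1 true — at most one ✓
  (5) {v6, v2}: 1 true — exactly one ✓
  (6) {v2, v3}: 1 true — at most one ✓
  (7) v3=F ⇒ v1: vacuous ✓
  (8) {v4, v1}: 0 true — at most one ✓
  (9) {v5, v6, v2, v4}: 1/4 true — not all ✓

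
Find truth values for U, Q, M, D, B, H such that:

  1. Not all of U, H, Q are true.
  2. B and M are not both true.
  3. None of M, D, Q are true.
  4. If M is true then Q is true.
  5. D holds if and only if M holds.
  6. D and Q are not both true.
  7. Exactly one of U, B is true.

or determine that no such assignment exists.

U = False; Q = False; M = False; D = False; B = True; H = True

  (1) {U, H, Q}: 1/3 true — not all ✓
  (2) B=T, M=F — not both ✓
  (3) {M, D, Q}: 0 true — none ✓
  (4) M=F ⇒ Q: vacuous ✓
  (5) D=F, M=F — same ✓
  (6) D=F, Q=F — not both ✓
  (7) {U, B}: 1 true — exactly one ✓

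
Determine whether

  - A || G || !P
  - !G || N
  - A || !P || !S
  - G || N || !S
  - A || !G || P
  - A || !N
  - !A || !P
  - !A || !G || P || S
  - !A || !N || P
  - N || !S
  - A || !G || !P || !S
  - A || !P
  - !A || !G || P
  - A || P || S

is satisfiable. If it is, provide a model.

A = True, P = False, S = False, G = False, N = False

Try A = False:
  (A || !N) forces N = False.
  (!G || N) forces G = False.
  (A || G || !P) forces P = False.
  (G || N || !S) forces S = False.
  clause (A || P || S) is falsified — backtrack.
So A = True.
  then (!A || !P) forces P = False.
  then (!A || !N || P) forces N = False.
  then (N || !S) forces S = False.
  then (!A || !G || P) forces G = False.
All clauses satisfied.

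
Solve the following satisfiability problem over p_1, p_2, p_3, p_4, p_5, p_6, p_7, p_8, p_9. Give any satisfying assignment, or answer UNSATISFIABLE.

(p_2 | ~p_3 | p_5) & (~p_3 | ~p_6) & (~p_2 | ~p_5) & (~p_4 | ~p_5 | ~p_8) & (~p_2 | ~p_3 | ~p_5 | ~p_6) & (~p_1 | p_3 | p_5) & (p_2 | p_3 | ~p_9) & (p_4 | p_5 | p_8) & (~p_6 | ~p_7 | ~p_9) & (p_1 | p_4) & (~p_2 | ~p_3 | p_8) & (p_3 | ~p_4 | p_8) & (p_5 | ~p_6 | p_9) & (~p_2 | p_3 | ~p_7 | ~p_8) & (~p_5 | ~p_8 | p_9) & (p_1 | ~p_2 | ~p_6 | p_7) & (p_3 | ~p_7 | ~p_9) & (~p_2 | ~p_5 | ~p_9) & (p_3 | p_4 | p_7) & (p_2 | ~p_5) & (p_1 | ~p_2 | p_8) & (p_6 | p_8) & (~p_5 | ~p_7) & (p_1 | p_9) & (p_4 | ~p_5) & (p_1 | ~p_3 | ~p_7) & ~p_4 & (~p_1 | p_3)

p_1 = True, p_2 = True, p_3 = True, p_4 = False, p_5 = False, p_6 = False, p_7 = False, p_8 = True, p_9 = True

Unit clause (~p_4) forces p_4 = False.
In (p_1 | p_4) only p_1 is left, so p_1 = True.
In (p_4 | ~p_5) only ~p_5 is left, so p_5 = False.
In (~p_1 | p_3) only p_3 is left, so p_3 = True.
In (p_2 | ~p_3 | p_5) only p_2 is left, so p_2 = True.
In (~p_3 | ~p_6) only ~p_6 is left, so p_6 = False.
In (p_4 | p_5 | p_8) only p_8 is left, so p_8 = True.
Set p_7 = False.
Set p_9 = True.
All clauses satisfied.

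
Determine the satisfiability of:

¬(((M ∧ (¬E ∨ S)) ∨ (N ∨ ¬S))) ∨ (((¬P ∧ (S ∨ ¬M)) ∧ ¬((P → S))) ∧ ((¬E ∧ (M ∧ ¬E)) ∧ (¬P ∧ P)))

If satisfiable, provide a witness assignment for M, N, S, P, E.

M: False; N: False; S: True; P: True; E: True

  ¬(((M ∧ (¬E ∨ S)) ∨ (N ∨ ¬S))) ∨ (((¬P ∧ (S ∨ ¬M)) ∧ ¬((P → S))) ∧ ((¬E ∧ (M ∧ ¬E)) ∧ (¬P ∧ P))) = True
    ¬(((M ∧ (¬E ∨ S)) ∨ (N ∨ ¬S))) = True
      (M ∧ (¬E ∨ S)) ∨ (N ∨ ¬S) = False
        M ∧ (¬E ∨ S) = False
          ¬E ∨ S = True
            ¬E = False
        N ∨ ¬S = False
          ¬S = False
    ((¬P ∧ (S ∨ ¬M)) ∧ ¬((P → S))) ∧ ((¬E ∧ (M ∧ ¬E)) ∧ (¬P ∧ P)) = False
      (¬P ∧ (S ∨ ¬M)) ∧ ¬((P → S)) = False
        ¬P ∧ (S ∨ ¬M) = False
          ¬P = False
          S ∨ ¬M = True
            ¬M = True
        ¬((P → S)) = False
          P → S = True
      (¬E ∧ (M ∧ ¬E)) ∧ (¬P ∧ P) = False
        ¬E ∧ (M ∧ ¬E) = False
          ¬E = False
          M ∧ ¬E = False
            ¬E = False
        ¬P ∧ P = False
          ¬P = False
The formula evaluates to True.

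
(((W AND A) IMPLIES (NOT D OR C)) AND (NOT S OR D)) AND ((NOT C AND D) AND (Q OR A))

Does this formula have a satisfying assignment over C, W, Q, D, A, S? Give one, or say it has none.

C = False, W = True, Q = True, D = True, A = False, S = False

  ((W AND A) IMPLIES (NOT D OR C)) AND (NOT S OR D) = True
    (W AND A) IMPLIES (NOT D OR C) = True
      W AND A = False
      NOT D OR C = False
        NOT D = False
    NOT S OR D = True
      NOT S = True
  (NOT C AND D) AND (Q OR A) = True
    NOT C AND D = True
      NOT C = True
    Q OR A = True
Both conjuncts True, so the formula holds.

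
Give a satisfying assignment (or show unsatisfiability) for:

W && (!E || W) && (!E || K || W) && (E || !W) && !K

Unit clause (W) forces W = True.
In (E || !W) only E is left, so E = True.
Unit clause (!K) forces K = False.
Check each clause:
  (W): W holds.
  (!E || W): W holds.
  (!E || K || W): W holds.
  (E || !W): E holds.
  (!K): !K holds.
All clauses satisfied.

K: False, W: True, E: True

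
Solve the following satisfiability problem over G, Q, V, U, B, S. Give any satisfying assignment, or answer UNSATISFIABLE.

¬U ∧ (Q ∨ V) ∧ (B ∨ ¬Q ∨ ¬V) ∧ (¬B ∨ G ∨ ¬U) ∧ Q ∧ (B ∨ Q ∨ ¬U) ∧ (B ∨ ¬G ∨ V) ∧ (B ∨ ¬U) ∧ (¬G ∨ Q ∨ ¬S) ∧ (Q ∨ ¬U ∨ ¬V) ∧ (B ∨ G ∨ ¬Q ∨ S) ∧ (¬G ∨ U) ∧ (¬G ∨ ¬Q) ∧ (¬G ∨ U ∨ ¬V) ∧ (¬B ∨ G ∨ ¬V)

Unit clause (¬U) forces U = False.
Unit clause (Q) forces Q = True.
In (¬G ∨ U) only ¬G is left, so G = False.
Try V = True:
  (B ∨ ¬Q ∨ ¬V) forces B = True.
  clause (¬B ∨ G ∨ ¬V) is falsified — backtrack.
So V = False.
Set B = False.
  then (B ∨ G ∨ ¬Q ∨ S) forces S = True.
All clauses satisfied.

G = False, Q = True, V = False, U = False, B = False, S = True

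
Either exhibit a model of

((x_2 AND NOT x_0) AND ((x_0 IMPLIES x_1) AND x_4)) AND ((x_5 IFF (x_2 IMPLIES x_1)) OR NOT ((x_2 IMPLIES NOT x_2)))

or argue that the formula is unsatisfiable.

x_0: False, x_1: True, x_2: True, x_4: True, x_5: True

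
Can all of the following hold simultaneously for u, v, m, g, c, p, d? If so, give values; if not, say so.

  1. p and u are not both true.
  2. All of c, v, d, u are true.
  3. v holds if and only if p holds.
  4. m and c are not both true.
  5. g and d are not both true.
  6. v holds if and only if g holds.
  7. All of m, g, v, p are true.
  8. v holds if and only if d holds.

Case m = True:
  (2) forces c = True.
  Constraint (4) is violated (m=T, c=T) — contradiction.
Case m = False:
  Constraint (7) is violated (m=F) — contradiction.
Both cases fail — unsatisfiable.

Unsatisfiable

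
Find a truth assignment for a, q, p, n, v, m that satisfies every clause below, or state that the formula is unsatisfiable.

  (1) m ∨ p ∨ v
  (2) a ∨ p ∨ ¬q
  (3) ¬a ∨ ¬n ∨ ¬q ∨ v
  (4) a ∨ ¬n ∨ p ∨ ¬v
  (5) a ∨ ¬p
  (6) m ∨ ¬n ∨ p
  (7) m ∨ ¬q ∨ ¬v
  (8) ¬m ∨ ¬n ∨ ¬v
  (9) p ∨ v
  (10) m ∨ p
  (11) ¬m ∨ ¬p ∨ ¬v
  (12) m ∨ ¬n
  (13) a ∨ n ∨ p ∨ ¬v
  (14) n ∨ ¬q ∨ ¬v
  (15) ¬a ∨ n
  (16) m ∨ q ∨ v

a = True, q = False, p = True, n = True, v = False, m = True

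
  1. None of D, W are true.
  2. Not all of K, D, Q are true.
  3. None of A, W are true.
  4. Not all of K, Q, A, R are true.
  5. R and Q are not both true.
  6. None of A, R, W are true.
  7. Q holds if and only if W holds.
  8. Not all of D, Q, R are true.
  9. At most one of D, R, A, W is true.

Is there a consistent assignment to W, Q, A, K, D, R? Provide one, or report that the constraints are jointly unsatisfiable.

W = False, Q = False, A = False, K = True, D = False, R = False

  (1) {D, W}: 0 true — none ✓
  (2) {K, D, Q}: 1/3 true — not all ✓
  (3) {A, W}: 0 true — none ✓
  (4) {K, Q, A, R}: 1/4 true — not all ✓
  (5) R=F, Q=F — not both ✓
  (6) {A, R, W}: 0 true — none ✓
  (7) Q=F, W=F — same ✓
  (8) {D, Q, R}: 0/3 true — not all ✓
  (9) {D, R, A, W}: 0 true — at most one ✓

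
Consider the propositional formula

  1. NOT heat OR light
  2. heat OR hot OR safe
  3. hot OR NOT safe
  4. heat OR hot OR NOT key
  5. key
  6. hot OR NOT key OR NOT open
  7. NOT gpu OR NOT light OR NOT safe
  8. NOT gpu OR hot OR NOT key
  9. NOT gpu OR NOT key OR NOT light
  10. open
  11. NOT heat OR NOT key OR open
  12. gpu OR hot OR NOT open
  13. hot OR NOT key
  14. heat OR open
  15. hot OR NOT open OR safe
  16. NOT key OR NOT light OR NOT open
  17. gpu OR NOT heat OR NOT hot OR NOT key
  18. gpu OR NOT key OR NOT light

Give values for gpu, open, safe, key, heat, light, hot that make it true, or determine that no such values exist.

Unit clause (key) forces key = True.
Unit clause (open) forces open = True.
In (hot OR NOT key) only hot is left, so hot = True.
In (NOT key OR NOT light OR NOT open) only NOT light is left, so light = False.
In (NOT heat OR light) only NOT heat is left, so heat = False.
Set gpu = False.
Set safe = False.
All clauses satisfied.

gpu: False, open: True, safe: False, key: True, heat: False, light: False, hot: True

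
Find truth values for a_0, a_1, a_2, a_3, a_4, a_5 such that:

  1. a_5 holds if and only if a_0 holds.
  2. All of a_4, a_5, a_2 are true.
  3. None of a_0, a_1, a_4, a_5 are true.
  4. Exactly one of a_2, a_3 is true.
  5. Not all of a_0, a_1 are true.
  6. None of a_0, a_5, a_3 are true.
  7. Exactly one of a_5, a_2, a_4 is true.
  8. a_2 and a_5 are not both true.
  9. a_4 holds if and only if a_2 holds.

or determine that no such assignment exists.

Case a_4 = True:
  Constraint (3) is violated (a_4=T) — contradiction.
Case a_4 = False:
  Constraint (2) is violated (a_4=F) — contradiction.
Both cases fail — unsatisfiable.

Unsatisfiable — no assignment works.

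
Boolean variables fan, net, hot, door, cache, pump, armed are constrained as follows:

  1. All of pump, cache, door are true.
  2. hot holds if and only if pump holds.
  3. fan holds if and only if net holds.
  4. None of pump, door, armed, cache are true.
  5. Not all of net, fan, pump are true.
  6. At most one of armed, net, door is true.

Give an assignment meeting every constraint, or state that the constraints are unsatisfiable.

Case door = True:
  Constraint (4) is violated (door=T) — contradiction.
Case door = False:
  Constraint (1) is violated (door=F) — contradiction.
Both cases fail — unsatisfiable.

Unsatisfiable — no assignment works.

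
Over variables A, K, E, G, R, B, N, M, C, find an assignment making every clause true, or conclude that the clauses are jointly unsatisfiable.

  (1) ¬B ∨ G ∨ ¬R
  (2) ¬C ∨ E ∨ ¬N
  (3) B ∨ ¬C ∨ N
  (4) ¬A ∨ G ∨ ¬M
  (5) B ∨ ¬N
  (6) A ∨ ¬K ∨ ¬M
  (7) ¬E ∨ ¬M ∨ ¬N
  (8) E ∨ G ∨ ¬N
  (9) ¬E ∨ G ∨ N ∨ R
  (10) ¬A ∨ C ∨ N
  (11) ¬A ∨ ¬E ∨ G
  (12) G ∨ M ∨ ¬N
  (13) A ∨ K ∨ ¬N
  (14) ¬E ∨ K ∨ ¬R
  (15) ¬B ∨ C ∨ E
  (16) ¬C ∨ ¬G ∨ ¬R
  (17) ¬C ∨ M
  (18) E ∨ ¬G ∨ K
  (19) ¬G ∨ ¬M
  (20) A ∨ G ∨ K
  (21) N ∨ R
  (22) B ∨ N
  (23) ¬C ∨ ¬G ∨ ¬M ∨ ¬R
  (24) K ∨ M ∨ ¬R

A=F; K=T; E=T; G=T; R=F; B=T; N=T; M=F; C=F

Set A = False.
Try K = False:
  (A ∨ K ∨ ¬N) forces N = False.
  (A ∨ G ∨ K) forces G = True.
  (E ∨ ¬G ∨ K) forces E = True.
  (¬E ∨ K ∨ ¬R) forces R = False.
  clause (N ∨ R) is falsified — backtrack.
So K = True.
  then (A ∨ ¬K ∨ ¬M) forces M = False.
  then (¬C ∨ M) forces C = False.
Set E = True.
Try G = False:
  (G ∨ M ∨ ¬N) forces N = False.
  (¬E ∨ G ∨ N ∨ R) forces R = True.
  (¬B ∨ G ∨ ¬R) forces B = False.
  clause (B ∨ N) is falsified — backtrack.
So G = True.
Set R = False.
  then (N ∨ R) forces N = True.
  then (B ∨ ¬N) forces B = True.
All clauses satisfied.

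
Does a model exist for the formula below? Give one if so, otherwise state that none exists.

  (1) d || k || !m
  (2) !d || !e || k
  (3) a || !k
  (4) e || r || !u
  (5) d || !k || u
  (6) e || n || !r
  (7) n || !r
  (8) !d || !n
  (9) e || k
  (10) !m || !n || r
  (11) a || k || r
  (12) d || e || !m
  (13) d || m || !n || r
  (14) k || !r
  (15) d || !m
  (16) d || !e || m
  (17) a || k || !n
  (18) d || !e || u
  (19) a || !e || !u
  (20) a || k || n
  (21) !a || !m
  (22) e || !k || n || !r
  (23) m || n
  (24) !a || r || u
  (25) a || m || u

Set u = True.
Set m = False.
  then (m || n) forces n = True.
  then (!d || !n) forces d = False.
  then (d || m || !n || r) forces r = True.
  then (k || !r) forces k = True.
  then (d || !e || m) forces e = False.
  then (a || !k) forces a = True.
All clauses satisfied.

u: True, m: False, r: True, k: True, d: False, n: True, e: False, a: True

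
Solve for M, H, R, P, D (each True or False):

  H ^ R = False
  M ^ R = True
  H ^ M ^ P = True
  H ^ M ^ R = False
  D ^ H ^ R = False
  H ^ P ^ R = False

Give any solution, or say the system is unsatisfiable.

M = False; H = True; R = True; P = False; D = False

H ^ R = T ^ T = False ✓
M ^ R = F ^ T = True ✓
H ^ M ^ P = T ^ F ^ F = True ✓
H ^ M ^ R = T ^ F ^ T = False ✓
D ^ H ^ R = F ^ T ^ T = False ✓
H ^ P ^ R = T ^ F ^ T = False ✓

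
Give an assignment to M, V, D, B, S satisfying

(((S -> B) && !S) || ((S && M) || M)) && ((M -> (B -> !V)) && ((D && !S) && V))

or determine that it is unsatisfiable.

M=F; V=T; D=T; B=F; S=F

  ((S -> B) && !S) || ((S && M) || M) = True
    (S -> B) && !S = True
      S -> B = True
      !S = True
    (S && M) || M = False
      S && M = False
  (M -> (B -> !V)) && ((D && !S) && V) = True
    M -> (B -> !V) = True
      B -> !V = True
        !V = False
    (D && !S) && V = True
      D && !S = True
        !S = True
Both conjuncts True, so the formula holds.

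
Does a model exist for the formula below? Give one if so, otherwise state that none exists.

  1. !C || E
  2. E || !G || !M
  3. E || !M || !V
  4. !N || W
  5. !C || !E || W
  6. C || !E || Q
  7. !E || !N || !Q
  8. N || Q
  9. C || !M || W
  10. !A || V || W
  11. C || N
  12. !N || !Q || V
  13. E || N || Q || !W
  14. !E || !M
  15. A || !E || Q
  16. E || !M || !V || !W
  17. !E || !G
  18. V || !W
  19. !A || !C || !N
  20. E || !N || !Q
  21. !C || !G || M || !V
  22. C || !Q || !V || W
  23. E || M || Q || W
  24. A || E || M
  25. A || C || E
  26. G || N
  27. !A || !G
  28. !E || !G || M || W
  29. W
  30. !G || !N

A=T; C=F; E=F; W=T; Q=F; V=T; M=F; N=T; G=F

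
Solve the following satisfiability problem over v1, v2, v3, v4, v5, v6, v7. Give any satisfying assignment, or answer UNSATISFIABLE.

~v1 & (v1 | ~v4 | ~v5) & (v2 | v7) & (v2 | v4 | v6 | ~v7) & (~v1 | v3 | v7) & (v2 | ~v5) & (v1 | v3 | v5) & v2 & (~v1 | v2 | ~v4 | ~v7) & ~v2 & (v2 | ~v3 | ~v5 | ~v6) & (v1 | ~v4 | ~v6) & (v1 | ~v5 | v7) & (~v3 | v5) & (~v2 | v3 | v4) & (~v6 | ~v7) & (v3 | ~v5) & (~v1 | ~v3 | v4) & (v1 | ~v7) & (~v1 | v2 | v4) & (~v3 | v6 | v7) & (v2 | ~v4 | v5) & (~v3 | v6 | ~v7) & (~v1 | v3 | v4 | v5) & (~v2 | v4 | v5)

The formula is unsatisfiable.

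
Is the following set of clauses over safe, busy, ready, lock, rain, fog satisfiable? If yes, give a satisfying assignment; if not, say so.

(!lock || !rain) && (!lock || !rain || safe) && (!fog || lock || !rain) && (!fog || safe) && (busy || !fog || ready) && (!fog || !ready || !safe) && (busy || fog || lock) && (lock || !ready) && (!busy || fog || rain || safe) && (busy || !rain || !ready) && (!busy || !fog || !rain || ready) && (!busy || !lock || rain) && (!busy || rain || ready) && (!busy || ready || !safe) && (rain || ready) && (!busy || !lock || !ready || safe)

Set safe = False.
  then (!fog || safe) forces fog = False.
Set busy = True.
  then (!busy || fog || rain || safe) forces rain = True.
  then (!lock || !rain) forces lock = False.
  then (lock || !ready) forces ready = False.
All clauses satisfied.

safe = False, busy = True, ready = False, lock = False, rain = True, fog = False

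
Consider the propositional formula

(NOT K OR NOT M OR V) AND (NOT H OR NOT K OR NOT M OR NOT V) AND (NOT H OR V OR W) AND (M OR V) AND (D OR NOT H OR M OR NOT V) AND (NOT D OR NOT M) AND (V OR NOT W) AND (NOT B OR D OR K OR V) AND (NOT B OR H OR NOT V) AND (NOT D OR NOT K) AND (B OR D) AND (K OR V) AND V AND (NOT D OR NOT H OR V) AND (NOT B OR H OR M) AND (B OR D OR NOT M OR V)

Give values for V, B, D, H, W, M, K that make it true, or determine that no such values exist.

Unit clause (V) forces V = True.
Set B = True.
  then (NOT B OR H OR NOT V) forces H = True.
Set D = True.
  then (NOT D OR NOT M) forces M = False.
  then (NOT D OR NOT K) forces K = False.
Set W = False.
All clauses satisfied.

V=T, B=T, D=T, H=T, W=F, M=F, K=F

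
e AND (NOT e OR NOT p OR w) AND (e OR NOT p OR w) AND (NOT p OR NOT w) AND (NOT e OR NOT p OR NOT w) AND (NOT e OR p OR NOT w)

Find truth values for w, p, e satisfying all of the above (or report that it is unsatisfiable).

Unit clause (e) forces e = True.
Try w = True:
  (NOT p OR NOT w) forces p = False.
  clause (NOT e OR p OR NOT w) is falsified — backtrack.
So w = False.
  then (NOT e OR NOT p OR w) forces p = False.
Check each clause:
  (e): e holds.
  (NOT e OR NOT p OR w): NOT p holds.
  (e OR NOT p OR w): e holds.
  (NOT p OR NOT w): NOT p holds.
  (NOT e OR NOT p OR NOT w): NOT p holds.
  (NOT e OR p OR NOT w): NOT w holds.
All clauses satisfied.

w = False, p = False, e = True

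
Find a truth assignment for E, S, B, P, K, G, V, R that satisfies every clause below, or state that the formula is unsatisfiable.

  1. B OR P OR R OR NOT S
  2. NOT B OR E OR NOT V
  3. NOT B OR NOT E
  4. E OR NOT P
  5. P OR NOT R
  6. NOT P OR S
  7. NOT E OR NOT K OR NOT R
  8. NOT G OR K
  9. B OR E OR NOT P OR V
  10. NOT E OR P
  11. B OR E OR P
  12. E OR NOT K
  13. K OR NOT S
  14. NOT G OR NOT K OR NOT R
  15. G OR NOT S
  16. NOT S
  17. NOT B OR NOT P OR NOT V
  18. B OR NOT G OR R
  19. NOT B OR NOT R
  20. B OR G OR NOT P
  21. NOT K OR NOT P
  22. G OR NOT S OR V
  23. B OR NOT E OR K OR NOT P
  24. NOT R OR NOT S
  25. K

Case K = True:
  (E OR NOT K) forces E = True.
  (NOT B OR NOT E) forces B = False.
  (NOT E OR NOT K OR NOT R) forces R = False.
  (NOT E OR P) forces P = True.
  Clause (NOT K OR NOT P) is falsified — contradiction.
Case K = False:
  Clause (K) is falsified — contradiction.
Both cases fail, so the formula is unsatisfiable.

No satisfying assignment exists.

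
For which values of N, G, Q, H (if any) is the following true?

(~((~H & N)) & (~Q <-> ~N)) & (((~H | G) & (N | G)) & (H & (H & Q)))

N = True, G = True, Q = True, H = True

  ~((~H & N)) & (~Q <-> ~N) = True
    ~((~H & N)) = True
      ~H & N = False
        ~H = False
    ~Q <-> ~N = True
      ~Q = False
      ~N = False
  ((~H | G) & (N | G)) & (H & (H & Q)) = True
    (~H | G) & (N | G) = True
      ~H | G = True
        ~H = False
      N | G = True
    H & (H & Q) = True
      H & Q = True
Both conjuncts True, so the formula holds.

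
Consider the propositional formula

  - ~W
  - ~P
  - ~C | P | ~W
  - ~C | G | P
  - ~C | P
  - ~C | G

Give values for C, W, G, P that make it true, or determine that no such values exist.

Unit clause (~W) forces W = False.
Unit clause (~P) forces P = False.
In (~C | P) only ~C is left, so C = False.
Set G = True.
Check each clause:
  (~W): ~W holds.
  (~P): ~P holds.
  (~C | P | ~W): ~C holds.
  (~C | G | P): ~C holds.
  (~C | P): ~C holds.
  (~C | G): ~C holds.
All clauses satisfied.

C=F, W=F, G=T, P=F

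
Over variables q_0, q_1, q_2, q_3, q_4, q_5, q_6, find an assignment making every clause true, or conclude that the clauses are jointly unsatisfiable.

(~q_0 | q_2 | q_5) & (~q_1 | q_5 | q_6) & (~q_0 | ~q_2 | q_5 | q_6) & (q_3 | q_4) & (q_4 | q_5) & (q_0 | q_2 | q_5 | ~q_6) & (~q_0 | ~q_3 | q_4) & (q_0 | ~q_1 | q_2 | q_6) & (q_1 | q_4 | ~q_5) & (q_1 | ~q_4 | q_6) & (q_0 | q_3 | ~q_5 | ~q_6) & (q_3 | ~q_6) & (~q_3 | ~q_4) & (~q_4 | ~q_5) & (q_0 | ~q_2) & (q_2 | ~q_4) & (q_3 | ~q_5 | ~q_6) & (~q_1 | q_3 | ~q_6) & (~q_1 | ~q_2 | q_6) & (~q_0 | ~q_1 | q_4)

q_0: False, q_1: True, q_2: False, q_3: True, q_4: False, q_5: True, q_6: True

Set q_0 = False.
  then (q_0 | ~q_2) forces q_2 = False.
  then (q_2 | ~q_4) forces q_4 = False.
  then (q_3 | q_4) forces q_3 = True.
  then (q_4 | q_5) forces q_5 = True.
  then (q_1 | q_4 | ~q_5) forces q_1 = True.
  then (q_0 | ~q_1 | q_2 | q_6) forces q_6 = True.
All clauses satisfied.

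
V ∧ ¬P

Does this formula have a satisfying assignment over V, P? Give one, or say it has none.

V = True, P = False

  ¬P = True
Both conjuncts True, so the formula holds.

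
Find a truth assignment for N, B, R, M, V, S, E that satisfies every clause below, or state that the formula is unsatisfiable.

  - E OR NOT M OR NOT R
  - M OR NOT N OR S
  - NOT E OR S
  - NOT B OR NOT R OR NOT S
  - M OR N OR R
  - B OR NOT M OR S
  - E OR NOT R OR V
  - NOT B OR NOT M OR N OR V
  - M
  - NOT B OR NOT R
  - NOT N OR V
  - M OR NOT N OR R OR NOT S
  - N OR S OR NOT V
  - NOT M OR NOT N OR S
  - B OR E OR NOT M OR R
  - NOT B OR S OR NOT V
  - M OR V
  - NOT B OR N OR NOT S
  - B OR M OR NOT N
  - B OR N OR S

N = False, B = False, R = False, M = True, V = True, S = True, E = True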